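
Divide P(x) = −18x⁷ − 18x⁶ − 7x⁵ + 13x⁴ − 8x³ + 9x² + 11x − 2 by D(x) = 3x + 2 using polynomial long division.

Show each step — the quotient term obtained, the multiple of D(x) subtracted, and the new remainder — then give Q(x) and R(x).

Step 1: lead(−18x⁷ − 18x⁶ − 7x⁵ + 13x⁴ − 8x³ + 9x² + 11x − 2) ÷ lead(D) = −18x⁷ ÷ 3x = −6x⁶. Subtract (−6x⁶)·D = −18x⁷ − 12x⁶. Remainder: −6x⁶ − 7x⁵ + 13x⁴ − 8x³ + 9x² + 11x − 2.
Step 2: lead(−6x⁶ − 7x⁵ + 13x⁴ − 8x³ + 9x² + 11x − 2) ÷ lead(D) = −6x⁶ ÷ 3x = −2x⁵. Subtract (−2x⁵)·D = −6x⁶ − 4x⁵. Remainder: −3x⁵ + 13x⁴ − 8x³ + 9x² + 11x − 2.
Step 3: lead(−3x⁵ + 13x⁴ − 8x³ + 9x² + 11x − 2) ÷ lead(D) = −3x⁵ ÷ 3x = −x⁴. Subtract (−x⁴)·D = −3x⁵ − 2x⁴. Remainder: 15x⁴ − 8x³ + 9x² + 11x − 2.
Step 4: lead(15x⁴ − 8x³ + 9x² + 11x − 2) ÷ lead(D) = 15x⁴ ÷ 3x = 5x³. Subtract (5x³)·D = 15x⁴ + 10x³. Remainder: −18x³ + 9x² + 11x − 2.
Step 5: lead(−18x³ + 9x² + 11x − 2) ÷ lead(D) = −18x³ ÷ 3x = −6x². Subtract (−6x²)·D = −18x³ − 12x². Remainder: 21x² + 11x − 2.
Step 6: lead(21x² + 11x − 2) ÷ lead(D) = 21x² ÷ 3x = 7x. Subtract (7x)·D = 21x² + 14x. Remainder: −3x − 2.
Step 7: lead(−3x − 2) ÷ lead(D) = −3x ÷ 3x = −1. Subtract (−1)·D = −3x − 2. Remainder: 0.

Q(x) = −6x⁶ − 2x⁵ − x⁴ + 5x³ − 6x² + 7x − 1; R(x) = 0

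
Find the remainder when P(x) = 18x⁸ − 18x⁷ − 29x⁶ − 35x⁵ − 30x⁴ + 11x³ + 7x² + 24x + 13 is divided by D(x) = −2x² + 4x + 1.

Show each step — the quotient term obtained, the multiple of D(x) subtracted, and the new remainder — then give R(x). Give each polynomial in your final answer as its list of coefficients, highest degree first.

Step 1: lead(18x⁸ − 18x⁷ − 29x⁶ − 35x⁵ − 30x⁴ + 11x³ + 7x² + 24x + 13) ÷ lead(D) = 18x⁸ ÷ −2x² = −9x⁶. Subtract (−9x⁶)·D = 18x⁸ − 36x⁷ − 9x⁶. Remainder: 18x⁷ − 20x⁶ − 35x⁵ − 30x⁴ + 11x³ + 7x² + 24x + 13.
Step 2: lead(18x⁷ − 20x⁶ − 35x⁵ − 30x⁴ + 11x³ + 7x² + 24x + 13) ÷ lead(D) = 18x⁷ ÷ −2x² = −9x⁵. Subtract (−9x⁵)·D = 18x⁷ − 36x⁶ − 9x⁵. Remainder: 16x⁶ − 26x⁵ − 30x⁴ + 11x³ + 7x² + 24x + 13.
Step 3: lead(16x⁶ − 26x⁵ − 30x⁴ + 11x³ + 7x² + 24x + 13) ÷ lead(D) = 16x⁶ ÷ −2x² = −8x⁴. Subtract (−8x⁴)·D = 16x⁶ − 32x⁵ − 8x⁴. Remainder: 6x⁵ − 22x⁴ + 11x³ + 7x² + 24x + 13.
Step 4: lead(6x⁵ − 22x⁴ + 11x³ + 7x² + 24x + 13) ÷ lead(D) = 6x⁵ ÷ −2x² = −3x³. Subtract (−3x³)·D = 6x⁵ − 12x⁴ − 3x³. Remainder: −10x⁴ + 14x³ + 7x² + 24x + 13.
Step 5: lead(−10x⁴ + 14x³ + 7x² + 24x + 13) ÷ lead(D) = −10x⁴ ÷ −2x² = 5x². Subtract (5x²)·D = −10x⁴ + 20x³ + 5x². Remainder: −6x³ + 2x² + 24x + 13.
Step 6: lead(−6x³ + 2x² + 24x + 13) ÷ lead(D) = −6x³ ÷ −2x² = 3x. Subtract (3x)·D = −6x³ + 12x² + 3x. Remainder: −10x² + 21x + 13.
Step 7: lead(−10x² + 21x + 13) ÷ lead(D) = −10x² ÷ −2x² = 5. Subtract (5)·D = −10x² + 20x + 5. Remainder: x + 8.

R = [1, 8]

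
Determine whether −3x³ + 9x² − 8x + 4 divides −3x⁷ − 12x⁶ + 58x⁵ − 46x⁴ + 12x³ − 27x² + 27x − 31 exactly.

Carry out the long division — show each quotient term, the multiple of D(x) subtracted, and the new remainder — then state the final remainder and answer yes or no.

R(x) = −9x − 3, so D(x) is not a factor of P(x). no

Step 1: lead(−3x⁷ − 12x⁶ + 58x⁵ − 46x⁴ + 12x³ − 27x² + 27x − 31) ÷ lead(D) = −3x⁷ ÷ −3x³ = x⁴. Subtract (x⁴)·D = −3x⁷ + 9x⁶ − 8x⁵ + 4x⁴. Remainder: −21x⁶ + 66x⁵ − 50x⁴ + 12x³ − 27x² + 27x − 31.
Step 2: lead(−21x⁶ + 66x⁵ − 50x⁴ + 12x³ − 27x² + 27x − 31) ÷ lead(D) = −21x⁶ ÷ −3x³ = 7x³. Subtract (7x³)·D = −21x⁶ + 63x⁵ − 56x⁴ + 28x³. Remainder: 3x⁵ + 6x⁴ − 16x³ − 27x² + 27x − 31.
Step 3: lead(3x⁵ + 6x⁴ − 16x³ − 27x² + 27x − 31) ÷ lead(D) = 3x⁵ ÷ −3x³ = −x². Subtract (−x²)·D = 3x⁵ − 9x⁴ + 8x³ − 4x². Remainder: 15x⁴ − 24x³ − 23x² + 27x − 31.
Step 4: lead(15x⁴ − 24x³ − 23x² + 27x − 31) ÷ lead(D) = 15x⁴ ÷ −3x³ = −5x. Subtract (−5x)·D = 15x⁴ − 45x³ + 40x² − 20x. Remainder: 21x³ − 63x² + 47x − 31.
Step 5: lead(21x³ − 63x² + 47x − 31) ÷ lead(D) = 21x³ ÷ −3x³ = −7. Subtract (−7)·D = 21x³ − 63x² + 56x − 28. Remainder: −9x − 3.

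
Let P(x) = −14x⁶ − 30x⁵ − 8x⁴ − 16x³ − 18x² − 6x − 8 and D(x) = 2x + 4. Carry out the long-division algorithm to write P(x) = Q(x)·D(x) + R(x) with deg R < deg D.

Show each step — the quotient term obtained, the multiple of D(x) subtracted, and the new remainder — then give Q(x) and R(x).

Step 1: lead(−14x⁶ − 30x⁵ − 8x⁴ − 16x³ − 18x² − 6x − 8) ÷ lead(D) = −14x⁶ ÷ 2x = −7x⁵. Subtract (−7x⁵)·D = −14x⁶ − 28x⁵. Remainder: −2x⁵ − 8x⁴ − 16x³ − 18x² − 6x − 8.
Step 2: lead(−2x⁵ − 8x⁴ − 16x³ − 18x² − 6x − 8) ÷ lead(D) = −2x⁵ ÷ 2x = −x⁴. Subtract (−x⁴)·D = −2x⁵ − 4x⁴. Remainder: −4x⁴ − 16x³ − 18x² − 6x − 8.
Step 3: lead(−4x⁴ − 16x³ − 18x² − 6x − 8) ÷ lead(D) = −4x⁴ ÷ 2x = −2x³. Subtract (−2x³)·D = −4x⁴ − 8x³. Remainder: −8x³ − 18x² − 6x − 8.
Step 4: lead(−8x³ − 18x² − 6x − 8) ÷ lead(D) = −8x³ ÷ 2x = −4x². Subtract (−4x²)·D = −8x³ − 16x². Remainder: −2x² − 6x − 8.
Step 5: lead(−2x² − 6x − 8) ÷ lead(D) = −2x² ÷ 2x = −x. Subtract (−x)·D = −2x² − 4x. Remainder: −2x − 8.
Step 6: lead(−2x − 8) ÷ lead(D) = −2x ÷ 2x = −1. Subtract (−1)·D = −2x − 4. Remainder: −4.

Q(x) = −7x⁵ − x⁴ − 2x³ − 4x² − x − 1; R(x) = −4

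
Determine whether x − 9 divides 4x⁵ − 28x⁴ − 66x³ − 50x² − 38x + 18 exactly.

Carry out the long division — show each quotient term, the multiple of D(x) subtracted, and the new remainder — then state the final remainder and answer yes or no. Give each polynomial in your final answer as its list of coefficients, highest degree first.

Step 1: lead(4x⁵ − 28x⁴ − 66x³ − 50x² − 38x + 18) ÷ lead(D) = 4x⁵ ÷ x = 4x⁴. Subtract (4x⁴)·D = 4x⁵ − 36x⁴. Remainder: 8x⁴ − 66x³ − 50x² − 38x + 18.
Step 2: lead(8x⁴ − 66x³ − 50x² − 38x + 18) ÷ lead(D) = 8x⁴ ÷ x = 8x³. Subtract (8x³)·D = 8x⁴ − 72x³. Remainder: 6x³ − 50x² − 38x + 18.
Step 3: lead(6x³ − 50x² − 38x + 18) ÷ lead(D) = 6x³ ÷ x = 6x². Subtract (6x²)·D = 6x³ − 54x². Remainder: 4x² − 38x + 18.
Step 4: lead(4x² − 38x + 18) ÷ lead(D) = 4x² ÷ x = 4x. Subtract (4x)·D = 4x² − 36x. Remainder: −2x + 18.
Step 5: lead(−2x + 18) ÷ lead(D) = −2x ÷ x = −2. Subtract (−2)·D = −2x + 18. Remainder: 0.

R = [0], so D(x) is a factor of P(x). yes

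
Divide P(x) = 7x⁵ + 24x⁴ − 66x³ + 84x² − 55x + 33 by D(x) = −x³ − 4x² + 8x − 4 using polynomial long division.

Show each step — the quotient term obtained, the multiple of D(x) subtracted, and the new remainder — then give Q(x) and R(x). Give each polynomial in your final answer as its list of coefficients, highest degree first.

Step 1: lead(7x⁵ + 24x⁴ − 66x³ + 84x² − 55x + 33) ÷ lead(D) = 7x⁵ ÷ −x³ = −7x². Subtract (−7x²)·D = 7x⁵ + 28x⁴ − 56x³ + 28x². Remainder: −4x⁴ − 10x³ + 56x² − 55x + 33.
Step 2: lead(−4x⁴ − 10x³ + 56x² − 55x + 33) ÷ lead(D) = −4x⁴ ÷ −x³ = 4x. Subtract (4x)·D = −4x⁴ − 16x³ + 32x² − 16x. Remainder: 6x³ + 24x² − 39x + 33.
Step 3: lead(6x³ + 24x² − 39x + 33) ÷ lead(D) = 6x³ ÷ −x³ = −6. Subtract (−6)·D = 6x³ + 24x² − 48x + 24. Remainder: 9x + 9.

Q = [-7, 4, -6]; R = [9, 9]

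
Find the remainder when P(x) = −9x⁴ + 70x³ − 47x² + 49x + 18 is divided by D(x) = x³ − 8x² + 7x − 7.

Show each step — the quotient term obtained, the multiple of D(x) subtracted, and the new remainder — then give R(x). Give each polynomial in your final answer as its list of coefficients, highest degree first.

R = [4]

Step 1: lead(−9x⁴ + 70x³ − 47x² + 49x + 18) ÷ lead(D) = −9x⁴ ÷ x³ = −9x. Subtract (−9x)·D = −9x⁴ + 72x³ − 63x² + 63x. Remainder: −2x³ + 16x² − 14x + 18.
Step 2: lead(−2x³ + 16x² − 14x + 18) ÷ lead(D) = −2x³ ÷ x³ = −2. Subtract (−2)·D = −2x³ + 16x² − 14x + 14. Remainder: 4.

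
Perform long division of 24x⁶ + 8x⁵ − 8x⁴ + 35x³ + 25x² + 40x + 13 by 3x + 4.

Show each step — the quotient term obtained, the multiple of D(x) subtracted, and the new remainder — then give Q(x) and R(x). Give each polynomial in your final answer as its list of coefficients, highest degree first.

Q = [8, -8, 8, 1, 7, 4]; R = [-3]

Step 1: lead(24x⁶ + 8x⁵ − 8x⁴ + 35x³ + 25x² + 40x + 13) ÷ lead(D) = 24x⁶ ÷ 3x = 8x⁵. Subtract (8x⁵)·D = 24x⁶ + 32x⁵. Remainder: −24x⁵ − 8x⁴ + 35x³ + 25x² + 40x + 13.
Step 2: lead(−24x⁵ − 8x⁴ + 35x³ + 25x² + 40x + 13) ÷ lead(D) = −24x⁵ ÷ 3x = −8x⁴. Subtract (−8x⁴)·D = −24x⁵ − 32x⁴. Remainder: 24x⁴ + 35x³ + 25x² + 40x + 13.
Step 3: lead(24x⁴ + 35x³ + 25x² + 40x + 13) ÷ lead(D) = 24x⁴ ÷ 3x = 8x³. Subtract (8x³)·D = 24x⁴ + 32x³. Remainder: 3x³ + 25x² + 40x + 13.
Step 4: lead(3x³ + 25x² + 40x + 13) ÷ lead(D) = 3x³ ÷ 3x = x². Subtract (x²)·D = 3x³ + 4x². Remainder: 21x² + 40x + 13.
Step 5: lead(21x² + 40x + 13) ÷ lead(D) = 21x² ÷ 3x = 7x. Subtract (7x)·D = 21x² + 28x. Remainder: 12x + 13.
Step 6: lead(12x + 13) ÷ lead(D) = 12x ÷ 3x = 4. Subtract (4)·D = 12x + 16. Remainder: −3.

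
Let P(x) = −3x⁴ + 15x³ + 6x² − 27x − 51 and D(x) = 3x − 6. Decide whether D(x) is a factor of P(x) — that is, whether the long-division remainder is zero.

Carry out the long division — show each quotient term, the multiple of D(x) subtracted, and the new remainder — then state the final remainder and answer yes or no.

Step 1: lead(−3x⁴ + 15x³ + 6x² − 27x − 51) ÷ lead(D) = −3x⁴ ÷ 3x = −x³. Subtract (−x³)·D = −3x⁴ + 6x³. Remainder: 9x³ + 6x² − 27x − 51.
Step 2: lead(9x³ + 6x² − 27x − 51) ÷ lead(D) = 9x³ ÷ 3x = 3x². Subtract (3x²)·D = 9x³ − 18x². Remainder: 24x² − 27x − 51.
Step 3: lead(24x² − 27x − 51) ÷ lead(D) = 24x² ÷ 3x = 8x. Subtract (8x)·D = 24x² − 48x. Remainder: 21x − 51.
Step 4: lead(21x − 51) ÷ lead(D) = 21x ÷ 3x = 7. Subtract (7)·D = 21x − 42. Remainder: −9.

R(x) = −9, so D(x) is not a factor of P(x). no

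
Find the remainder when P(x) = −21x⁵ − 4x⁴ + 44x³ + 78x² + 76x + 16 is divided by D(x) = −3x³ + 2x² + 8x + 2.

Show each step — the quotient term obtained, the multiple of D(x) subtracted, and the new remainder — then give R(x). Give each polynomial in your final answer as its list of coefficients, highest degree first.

Step 1: lead(−21x⁵ − 4x⁴ + 44x³ + 78x² + 76x + 16) ÷ lead(D) = −21x⁵ ÷ −3x³ = 7x². Subtract (7x²)·D = −21x⁵ + 14x⁴ + 56x³ + 14x². Remainder: −18x⁴ − 12x³ + 64x² + 76x + 16.
Step 2: lead(−18x⁴ − 12x³ + 64x² + 76x + 16) ÷ lead(D) = −18x⁴ ÷ −3x³ = 6x. Subtract (6x)·D = −18x⁴ + 12x³ + 48x² + 12x. Remainder: −24x³ + 16x² + 64x + 16.
Step 3: lead(−24x³ + 16x² + 64x + 16) ÷ lead(D) = −24x³ ÷ −3x³ = 8. Subtract (8)·D = −24x³ + 16x² + 64x + 16. Remainder: 0.

R = [0]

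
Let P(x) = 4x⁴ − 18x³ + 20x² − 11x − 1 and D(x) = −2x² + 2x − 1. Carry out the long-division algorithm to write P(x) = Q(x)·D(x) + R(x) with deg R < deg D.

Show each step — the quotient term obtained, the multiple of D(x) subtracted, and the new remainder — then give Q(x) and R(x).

Q(x) = −2x² + 7x − 2; R(x) = −3

Step 1: lead(4x⁴ − 18x³ + 20x² − 11x − 1) ÷ lead(D) = 4x⁴ ÷ −2x² = −2x². Subtract (−2x²)·D = 4x⁴ − 4x³ + 2x². Remainder: −14x³ + 18x² − 11x − 1.
Step 2: lead(−14x³ + 18x² − 11x − 1) ÷ lead(D) = −14x³ ÷ −2x² = 7x. Subtract (7x)·D = −14x³ + 14x² − 7x. Remainder: 4x² − 4x − 1.
Step 3: lead(4x² − 4x − 1) ÷ lead(D) = 4x² ÷ −2x² = −2. Subtract (−2)·D = 4x² − 4x + 2. Remainder: −3.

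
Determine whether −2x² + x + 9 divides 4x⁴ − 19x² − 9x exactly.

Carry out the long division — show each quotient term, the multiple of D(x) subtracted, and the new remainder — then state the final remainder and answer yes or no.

R(x) = 0, so D(x) is a factor of P(x). yes

Step 1: lead(4x⁴ − 19x² − 9x) ÷ lead(D) = 4x⁴ ÷ −2x² = −2x². Subtract (−2x²)·D = 4x⁴ − 2x³ − 18x². Remainder: 2x³ − x² − 9x.
Step 2: lead(2x³ − x² − 9x) ÷ lead(D) = 2x³ ÷ −2x² = −x. Subtract (−x)·D = 2x³ − x² − 9x. Remainder: 0.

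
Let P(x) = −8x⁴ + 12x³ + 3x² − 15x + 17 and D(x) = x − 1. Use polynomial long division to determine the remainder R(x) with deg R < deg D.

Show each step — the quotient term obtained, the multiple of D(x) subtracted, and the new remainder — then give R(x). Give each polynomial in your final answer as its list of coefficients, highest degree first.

Step 1: lead(−8x⁴ + 12x³ + 3x² − 15x + 17) ÷ lead(D) = −8x⁴ ÷ x = −8x³. Subtract (−8x³)·D = −8x⁴ + 8x³. Remainder: 4x³ + 3x² − 15x + 17.
Step 2: lead(4x³ + 3x² − 15x + 17) ÷ lead(D) = 4x³ ÷ x = 4x². Subtract (4x²)·D = 4x³ − 4x². Remainder: 7x² − 15x + 17.
Step 3: lead(7x² − 15x + 17) ÷ lead(D) = 7x² ÷ x = 7x. Subtract (7x)·D = 7x² − 7x. Remainder: −8x + 17.
Step 4: lead(−8x + 17) ÷ lead(D) = −8x ÷ x = −8. Subtract (−8)·D = −8x + 8. Remainder: 9.

R = [9]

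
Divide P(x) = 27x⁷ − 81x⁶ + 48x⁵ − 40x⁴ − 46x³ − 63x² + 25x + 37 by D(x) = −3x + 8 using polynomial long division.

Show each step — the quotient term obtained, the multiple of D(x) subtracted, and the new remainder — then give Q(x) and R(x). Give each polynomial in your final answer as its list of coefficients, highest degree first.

Step 1: lead(27x⁷ − 81x⁶ + 48x⁵ − 40x⁴ − 46x³ − 63x² + 25x + 37) ÷ lead(D) = 27x⁷ ÷ −3x = −9x⁶. Subtract (−9x⁶)·D = 27x⁷ − 72x⁶. Remainder: −9x⁶ + 48x⁵ − 40x⁴ − 46x³ − 63x² + 25x + 37.
Step 2: lead(−9x⁶ + 48x⁵ − 40x⁴ − 46x³ − 63x² + 25x + 37) ÷ lead(D) = −9x⁶ ÷ −3x = 3x⁵. Subtract (3x⁵)·D = −9x⁶ + 24x⁵. Remainder: 24x⁵ − 40x⁴ − 46x³ − 63x² + 25x + 37.
Step 3: lead(24x⁵ − 40x⁴ − 46x³ − 63x² + 25x + 37) ÷ lead(D) = 24x⁵ ÷ −3x = −8x⁴. Subtract (−8x⁴)·D = 24x⁵ − 64x⁴. Remainder: 24x⁴ − 46x³ − 63x² + 25x + 37.
Step 4: lead(24x⁴ − 46x³ − 63x² + 25x + 37) ÷ lead(D) = 24x⁴ ÷ −3x = −8x³. Subtract (−8x³)·D = 24x⁴ − 64x³. Remainder: 18x³ − 63x² + 25x + 37.
Step 5: lead(18x³ − 63x² + 25x + 37) ÷ lead(D) = 18x³ ÷ −3x = −6x². Subtract (−6x²)·D = 18x³ − 48x². Remainder: −15x² + 25x + 37.
Step 6: lead(−15x² + 25x + 37) ÷ lead(D) = −15x² ÷ −3x = 5x. Subtract (5x)·D = −15x² + 40x. Remainder: −15x + 37.
Step 7: lead(−15x + 37) ÷ lead(D) = −15x ÷ −3x = 5. Subtract (5)·D = −15x + 40. Remainder: −3.

Q = [-9, 3, -8, -8, -6, 5, 5]; R = [-3]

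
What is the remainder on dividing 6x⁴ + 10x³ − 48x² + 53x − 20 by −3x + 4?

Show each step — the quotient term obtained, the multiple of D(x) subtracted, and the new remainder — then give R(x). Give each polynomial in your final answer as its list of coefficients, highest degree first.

R = [8]

Step 1: lead(6x⁴ + 10x³ − 48x² + 53x − 20) ÷ lead(D) = 6x⁴ ÷ −3x = −2x³. Subtract (−2x³)·D = 6x⁴ − 8x³. Remainder: 18x³ − 48x² + 53x − 20.
Step 2: lead(18x³ − 48x² + 53x − 20) ÷ lead(D) = 18x³ ÷ −3x = −6x². Subtract (−6x²)·D = 18x³ − 24x². Remainder: −24x² + 53x − 20.
Step 3: lead(−24x² + 53x − 20) ÷ lead(D) = −24x² ÷ −3x = 8x. Subtract (8x)·D = −24x² + 32x. Remainder: 21x − 20.
Step 4: lead(21x − 20) ÷ lead(D) = 21x ÷ −3x = −7. Subtract (−7)·D = 21x − 28. Remainder: 8.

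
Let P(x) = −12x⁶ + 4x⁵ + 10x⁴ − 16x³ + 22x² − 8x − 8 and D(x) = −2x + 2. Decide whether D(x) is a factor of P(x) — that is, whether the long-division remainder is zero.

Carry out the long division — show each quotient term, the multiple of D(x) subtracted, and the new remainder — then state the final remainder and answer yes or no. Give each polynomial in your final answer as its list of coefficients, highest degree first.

R = [-8], so D(x) is not a factor of P(x). no

Step 1: lead(−12x⁶ + 4x⁵ + 10x⁴ − 16x³ + 22x² − 8x − 8) ÷ lead(D) = −12x⁶ ÷ −2x = 6x⁵. Subtract (6x⁵)·D = −12x⁶ + 12x⁵. Remainder: −8x⁵ + 10x⁴ − 16x³ + 22x² − 8x − 8.
Step 2: lead(−8x⁵ + 10x⁴ − 16x³ + 22x² − 8x − 8) ÷ lead(D) = −8x⁵ ÷ −2x = 4x⁴. Subtract (4x⁴)·D = −8x⁵ + 8x⁴. Remainder: 2x⁴ − 16x³ + 22x² − 8x − 8.
Step 3: lead(2x⁴ − 16x³ + 22x² − 8x − 8) ÷ lead(D) = 2x⁴ ÷ −2x = −x³. Subtract (−x³)·D = 2x⁴ − 2x³. Remainder: −14x³ + 22x² − 8x − 8.
Step 4: lead(−14x³ + 22x² − 8x − 8) ÷ lead(D) = −14x³ ÷ −2x = 7x². Subtract (7x²)·D = −14x³ + 14x². Remainder: 8x² − 8x − 8.
Step 5: lead(8x² − 8x − 8) ÷ lead(D) = 8x² ÷ −2x = −4x. Subtract (−4x)·D = 8x² − 8x. Remainder: −8.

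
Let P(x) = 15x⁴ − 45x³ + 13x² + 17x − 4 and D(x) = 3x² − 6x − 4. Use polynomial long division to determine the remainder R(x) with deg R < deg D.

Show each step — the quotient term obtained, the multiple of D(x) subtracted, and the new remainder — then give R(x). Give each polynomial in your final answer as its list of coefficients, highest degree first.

Step 1: lead(15x⁴ − 45x³ + 13x² + 17x − 4) ÷ lead(D) = 15x⁴ ÷ 3x² = 5x². Subtract (5x²)·D = 15x⁴ − 30x³ − 20x². Remainder: −15x³ + 33x² + 17x − 4.
Step 2: lead(−15x³ + 33x² + 17x − 4) ÷ lead(D) = −15x³ ÷ 3x² = −5x. Subtract (−5x)·D = −15x³ + 30x² + 20x. Remainder: 3x² − 3x − 4.
Step 3: lead(3x² − 3x − 4) ÷ lead(D) = 3x² ÷ 3x² = 1. Subtract (1)·D = 3x² − 6x − 4. Remainder: 3x.

R = [3, 0]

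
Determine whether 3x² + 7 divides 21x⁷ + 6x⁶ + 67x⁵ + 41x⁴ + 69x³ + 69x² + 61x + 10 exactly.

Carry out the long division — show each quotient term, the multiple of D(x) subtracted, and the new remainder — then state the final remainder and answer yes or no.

Step 1: lead(21x⁷ + 6x⁶ + 67x⁵ + 41x⁴ + 69x³ + 69x² + 61x + 10) ÷ lead(D) = 21x⁷ ÷ 3x² = 7x⁵. Subtract (7x⁵)·D = 21x⁷ + 49x⁵. Remainder: 6x⁶ + 18x⁵ + 41x⁴ + 69x³ + 69x² + 61x + 10.
Step 2: lead(6x⁶ + 18x⁵ + 41x⁴ + 69x³ + 69x² + 61x + 10) ÷ lead(D) = 6x⁶ ÷ 3x² = 2x⁴. Subtract (2x⁴)·D = 6x⁶ + 14x⁴. Remainder: 18x⁵ + 27x⁴ + 69x³ + 69x² + 61x + 10.
Step 3: lead(18x⁵ + 27x⁴ + 69x³ + 69x² + 61x + 10) ÷ lead(D) = 18x⁵ ÷ 3x² = 6x³. Subtract (6x³)·D = 18x⁵ + 42x³. Remainder: 27x⁴ + 27x³ + 69x² + 61x + 10.
Step 4: lead(27x⁴ + 27x³ + 69x² + 61x + 10) ÷ lead(D) = 27x⁴ ÷ 3x² = 9x². Subtract (9x²)·D = 27x⁴ + 63x². Remainder: 27x³ + 6x² + 61x + 10.
Step 5: lead(27x³ + 6x² + 61x + 10) ÷ lead(D) = 27x³ ÷ 3x² = 9x. Subtract (9x)·D = 27x³ + 63x. Remainder: 6x² − 2x + 10.
Step 6: lead(6x² − 2x + 10) ÷ lead(D) = 6x² ÷ 3x² = 2. Subtract (2)·D = 6x² + 14. Remainder: −2x − 4.

R(x) = −2x − 4, so D(x) is not a factor of P(x). no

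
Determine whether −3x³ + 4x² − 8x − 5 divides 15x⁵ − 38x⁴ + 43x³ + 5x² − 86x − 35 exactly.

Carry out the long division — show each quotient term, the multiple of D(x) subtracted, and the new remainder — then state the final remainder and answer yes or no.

Step 1: lead(15x⁵ − 38x⁴ + 43x³ + 5x² − 86x − 35) ÷ lead(D) = 15x⁵ ÷ −3x³ = −5x². Subtract (−5x²)·D = 15x⁵ − 20x⁴ + 40x³ + 25x². Remainder: −18x⁴ + 3x³ − 20x² − 86x − 35.
Step 2: lead(−18x⁴ + 3x³ − 20x² − 86x − 35) ÷ lead(D) = −18x⁴ ÷ −3x³ = 6x. Subtract (6x)·D = −18x⁴ + 24x³ − 48x² − 30x. Remainder: −21x³ + 28x² − 56x − 35.
Step 3: lead(−21x³ + 28x² − 56x − 35) ÷ lead(D) = −21x³ ÷ −3x³ = 7. Subtract (7)·D = −21x³ + 28x² − 56x − 35. Remainder: 0.

R(x) = 0, so D(x) is a factor of P(x). yes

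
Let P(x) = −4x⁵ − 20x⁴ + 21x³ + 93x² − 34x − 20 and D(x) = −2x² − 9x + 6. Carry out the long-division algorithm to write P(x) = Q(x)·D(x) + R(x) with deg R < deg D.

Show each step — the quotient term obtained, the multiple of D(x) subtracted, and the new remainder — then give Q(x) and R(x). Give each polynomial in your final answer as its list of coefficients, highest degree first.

Q = [2, 1, -9, -3]; R = [-7, -2]

Step 1: lead(−4x⁵ − 20x⁴ + 21x³ + 93x² − 34x − 20) ÷ lead(D) = −4x⁵ ÷ −2x² = 2x³. Subtract (2x³)·D = −4x⁵ − 18x⁴ + 12x³. Remainder: −2x⁴ + 9x³ + 93x² − 34x − 20.
Step 2: lead(−2x⁴ + 9x³ + 93x² − 34x − 20) ÷ lead(D) = −2x⁴ ÷ −2x² = x². Subtract (x²)·D = −2x⁴ − 9x³ + 6x². Remainder: 18x³ + 87x² − 34x − 20.
Step 3: lead(18x³ + 87x² − 34x − 20) ÷ lead(D) = 18x³ ÷ −2x² = −9x. Subtract (−9x)·D = 18x³ + 81x² − 54x. Remainder: 6x² + 20x − 20.
Step 4: lead(6x² + 20x − 20) ÷ lead(D) = 6x² ÷ −2x² = −3. Subtract (−3)·D = 6x² + 27x − 18. Remainder: −7x − 2.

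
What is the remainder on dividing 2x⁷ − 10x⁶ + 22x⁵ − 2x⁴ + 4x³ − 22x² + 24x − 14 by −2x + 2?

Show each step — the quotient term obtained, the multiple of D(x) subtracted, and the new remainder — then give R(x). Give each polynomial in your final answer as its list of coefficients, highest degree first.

R = [4]

Step 1: lead(2x⁷ − 10x⁶ + 22x⁵ − 2x⁴ + 4x³ − 22x² + 24x − 14) ÷ lead(D) = 2x⁷ ÷ −2x = −x⁶. Subtract (−x⁶)·D = 2x⁷ − 2x⁶. Remainder: −8x⁶ + 22x⁵ − 2x⁴ + 4x³ − 22x² + 24x − 14.
Step 2: lead(−8x⁶ + 22x⁵ − 2x⁴ + 4x³ − 22x² + 24x − 14) ÷ lead(D) = −8x⁶ ÷ −2x = 4x⁵. Subtract (4x⁵)·D = −8x⁶ + 8x⁵. Remainder: 14x⁵ − 2x⁴ + 4x³ − 22x² + 24x − 14.
Step 3: lead(14x⁵ − 2x⁴ + 4x³ − 22x² + 24x − 14) ÷ lead(D) = 14x⁵ ÷ −2x = −7x⁴. Subtract (−7x⁴)·D = 14x⁵ − 14x⁴. Remainder: 12x⁴ + 4x³ − 22x² + 24x − 14.
Step 4: lead(12x⁴ + 4x³ − 22x² + 24x − 14) ÷ lead(D) = 12x⁴ ÷ −2x = −6x³. Subtract (−6x³)·D = 12x⁴ − 12x³. Remainder: 16x³ − 22x² + 24x − 14.
Step 5: lead(16x³ − 22x² + 24x − 14) ÷ lead(D) = 16x³ ÷ −2x = −8x². Subtract (−8x²)·D = 16x³ − 16x². Remainder: −6x² + 24x − 14.
Step 6: lead(−6x² + 24x − 14) ÷ lead(D) = −6x² ÷ −2x = 3x. Subtract (3x)·D = −6x² + 6x. Remainder: 18x − 14.
Step 7: lead(18x − 14) ÷ lead(D) = 18x ÷ −2x = −9. Subtract (−9)·D = 18x − 18. Remainder: 4.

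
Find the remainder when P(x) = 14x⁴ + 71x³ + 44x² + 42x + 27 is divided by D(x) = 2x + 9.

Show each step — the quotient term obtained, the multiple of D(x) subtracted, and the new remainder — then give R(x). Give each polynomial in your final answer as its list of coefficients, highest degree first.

Step 1: lead(14x⁴ + 71x³ + 44x² + 42x + 27) ÷ lead(D) = 14x⁴ ÷ 2x = 7x³. Subtract (7x³)·D = 14x⁴ + 63x³. Remainder: 8x³ + 44x² + 42x + 27.
Step 2: lead(8x³ + 44x² + 42x + 27) ÷ lead(D) = 8x³ ÷ 2x = 4x². Subtract (4x²)·D = 8x³ + 36x². Remainder: 8x² + 42x + 27.
Step 3: lead(8x² + 42x + 27) ÷ lead(D) = 8x² ÷ 2x = 4x. Subtract (4x)·D = 8x² + 36x. Remainder: 6x + 27.
Step 4: lead(6x + 27) ÷ lead(D) = 6x ÷ 2x = 3. Subtract (3)·D = 6x + 27. Remainder: 0.

R = [0]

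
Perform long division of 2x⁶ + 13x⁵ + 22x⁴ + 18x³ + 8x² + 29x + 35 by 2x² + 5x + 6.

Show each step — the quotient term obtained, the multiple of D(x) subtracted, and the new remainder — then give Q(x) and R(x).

Q(x) = x⁴ + 4x³ − 2x² + 2x + 5; R(x) = −8x + 5

Step 1: lead(2x⁶ + 13x⁵ + 22x⁴ + 18x³ + 8x² + 29x + 35) ÷ lead(D) = 2x⁶ ÷ 2x² = x⁴. Subtract (x⁴)·D = 2x⁶ + 5x⁵ + 6x⁴. Remainder: 8x⁵ + 16x⁴ + 18x³ + 8x² + 29x + 35.
Step 2: lead(8x⁵ + 16x⁴ + 18x³ + 8x² + 29x + 35) ÷ lead(D) = 8x⁵ ÷ 2x² = 4x³. Subtract (4x³)·D = 8x⁵ + 20x⁴ + 24x³. Remainder: −4x⁴ − 6x³ + 8x² + 29x + 35.
Step 3: lead(−4x⁴ − 6x³ + 8x² + 29x + 35) ÷ lead(D) = −4x⁴ ÷ 2x² = −2x². Subtract (−2x²)·D = −4x⁴ − 10x³ − 12x². Remainder: 4x³ + 20x² + 29x + 35.
Step 4: lead(4x³ + 20x² + 29x + 35) ÷ lead(D) = 4x³ ÷ 2x² = 2x. Subtract (2x)·D = 4x³ + 10x² + 12x. Remainder: 10x² + 17x + 35.
Step 5: lead(10x² + 17x + 35) ÷ lead(D) = 10x² ÷ 2x² = 5. Subtract (5)·D = 10x² + 25x + 30. Remainder: −8x + 5.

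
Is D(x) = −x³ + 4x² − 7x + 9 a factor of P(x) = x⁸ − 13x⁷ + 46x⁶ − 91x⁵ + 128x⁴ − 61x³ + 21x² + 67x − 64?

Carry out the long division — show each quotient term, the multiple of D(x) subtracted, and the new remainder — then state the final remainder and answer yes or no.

R(x) = −1, so D(x) is not a factor of P(x). no

Step 1: lead(x⁸ − 13x⁷ + 46x⁶ − 91x⁵ + 128x⁴ − 61x³ + 21x² + 67x − 64) ÷ lead(D) = x⁸ ÷ −x³ = −x⁵. Subtract (−x⁵)·D = x⁸ − 4x⁷ + 7x⁶ − 9x⁵. Remainder: −9x⁷ + 39x⁶ − 82x⁵ + 128x⁴ − 61x³ + 21x² + 67x − 64.
Step 2: lead(−9x⁷ + 39x⁶ − 82x⁵ + 128x⁴ − 61x³ + 21x² + 67x − 64) ÷ lead(D) = −9x⁷ ÷ −x³ = 9x⁴. Subtract (9x⁴)·D = −9x⁷ + 36x⁶ − 63x⁵ + 81x⁴. Remainder: 3x⁶ − 19x⁵ + 47x⁴ − 61x³ + 21x² + 67x − 64.
Step 3: lead(3x⁶ − 19x⁵ + 47x⁴ − 61x³ + 21x² + 67x − 64) ÷ lead(D) = 3x⁶ ÷ −x³ = −3x³. Subtract (−3x³)·D = 3x⁶ − 12x⁵ + 21x⁴ − 27x³. Remainder: −7x⁵ + 26x⁴ − 34x³ + 21x² + 67x − 64.
Step 4: lead(−7x⁵ + 26x⁴ − 34x³ + 21x² + 67x − 64) ÷ lead(D) = −7x⁵ ÷ −x³ = 7x². Subtract (7x²)·D = −7x⁵ + 28x⁴ − 49x³ + 63x². Remainder: −2x⁴ + 15x³ − 42x² + 67x − 64.
Step 5: lead(−2x⁴ + 15x³ − 42x² + 67x − 64) ÷ lead(D) = −2x⁴ ÷ −x³ = 2x. Subtract (2x)·D = −2x⁴ + 8x³ − 14x² + 18x. Remainder: 7x³ − 28x² + 49x − 64.
Step 6: lead(7x³ − 28x² + 49x − 64) ÷ lead(D) = 7x³ ÷ −x³ = −7. Subtract (−7)·D = 7x³ − 28x² + 49x − 63. Remainder: −1.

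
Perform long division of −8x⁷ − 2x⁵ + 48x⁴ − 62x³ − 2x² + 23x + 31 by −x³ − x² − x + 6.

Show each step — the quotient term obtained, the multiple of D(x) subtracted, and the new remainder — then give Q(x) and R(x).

Q(x) = 8x⁴ − 8x³ + 2x² + 6x + 6; R(x) = −2x² − 7x − 5

Step 1: lead(−8x⁷ − 2x⁵ + 48x⁴ − 62x³ − 2x² + 23x + 31) ÷ lead(D) = −8x⁷ ÷ −x³ = 8x⁴. Subtract (8x⁴)·D = −8x⁷ − 8x⁶ − 8x⁵ + 48x⁴. Remainder: 8x⁶ + 6x⁵ − 62x³ − 2x² + 23x + 31.
Step 2: lead(8x⁶ + 6x⁵ − 62x³ − 2x² + 23x + 31) ÷ lead(D) = 8x⁶ ÷ −x³ = −8x³. Subtract (−8x³)·D = 8x⁶ + 8x⁵ + 8x⁴ − 48x³. Remainder: −2x⁵ − 8x⁴ − 14x³ − 2x² + 23x + 31.
Step 3: lead(−2x⁵ − 8x⁴ − 14x³ − 2x² + 23x + 31) ÷ lead(D) = −2x⁵ ÷ −x³ = 2x². Subtract (2x²)·D = −2x⁵ − 2x⁴ − 2x³ + 12x². Remainder: −6x⁴ − 12x³ − 14x² + 23x + 31.
Step 4: lead(−6x⁴ − 12x³ − 14x² + 23x + 31) ÷ lead(D) = −6x⁴ ÷ −x³ = 6x. Subtract (6x)·D = −6x⁴ − 6x³ − 6x² + 36x. Remainder: −6x³ − 8x² − 13x + 31.
Step 5: lead(−6x³ − 8x² − 13x + 31) ÷ lead(D) = −6x³ ÷ −x³ = 6. Subtract (6)·D = −6x³ − 6x² − 6x + 36. Remainder: −2x² − 7x − 5.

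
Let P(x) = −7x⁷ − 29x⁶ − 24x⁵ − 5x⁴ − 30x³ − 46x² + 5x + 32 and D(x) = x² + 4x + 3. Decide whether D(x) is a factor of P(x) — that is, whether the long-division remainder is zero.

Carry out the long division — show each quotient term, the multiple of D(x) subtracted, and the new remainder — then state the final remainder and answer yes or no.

Step 1: lead(−7x⁷ − 29x⁶ − 24x⁵ − 5x⁴ − 30x³ − 46x² + 5x + 32) ÷ lead(D) = −7x⁷ ÷ x² = −7x⁵. Subtract (−7x⁵)·D = −7x⁷ − 28x⁶ − 21x⁵. Remainder: −x⁶ − 3x⁵ − 5x⁴ − 30x³ − 46x² + 5x + 32.
Step 2: lead(−x⁶ − 3x⁵ − 5x⁴ − 30x³ − 46x² + 5x + 32) ÷ lead(D) = −x⁶ ÷ x² = −x⁴. Subtract (−x⁴)·D = −x⁶ − 4x⁵ − 3x⁴. Remainder: x⁵ − 2x⁴ − 30x³ − 46x² + 5x + 32.
Step 3: lead(x⁵ − 2x⁴ − 30x³ − 46x² + 5x + 32) ÷ lead(D) = x⁵ ÷ x² = x³. Subtract (x³)·D = x⁵ + 4x⁴ + 3x³. Remainder: −6x⁴ − 33x³ − 46x² + 5x + 32.
Step 4: lead(−6x⁴ − 33x³ − 46x² + 5x + 32) ÷ lead(D) = −6x⁴ ÷ x² = −6x². Subtract (−6x²)·D = −6x⁴ − 24x³ − 18x². Remainder: −9x³ − 28x² + 5x + 32.
Step 5: lead(−9x³ − 28x² + 5x + 32) ÷ lead(D) = −9x³ ÷ x² = −9x. Subtract (−9x)·D = −9x³ − 36x² − 27x. Remainder: 8x² + 32x + 32.
Step 6: lead(8x² + 32x + 32) ÷ lead(D) = 8x² ÷ x² = 8. Subtract (8)·D = 8x² + 32x + 24. Remainder: 8.

R(x) = 8, so D(x) is not a factor of P(x). no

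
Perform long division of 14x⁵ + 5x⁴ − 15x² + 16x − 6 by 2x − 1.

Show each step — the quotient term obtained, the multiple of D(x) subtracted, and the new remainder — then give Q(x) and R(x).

Step 1: lead(14x⁵ + 5x⁴ − 15x² + 16x − 6) ÷ lead(D) = 14x⁵ ÷ 2x = 7x⁴. Subtract (7x⁴)·D = 14x⁵ − 7x⁴. Remainder: 12x⁴ − 15x² + 16x − 6.
Step 2: lead(12x⁴ − 15x² + 16x − 6) ÷ lead(D) = 12x⁴ ÷ 2x = 6x³. Subtract (6x³)·D = 12x⁴ − 6x³. Remainder: 6x³ − 15x² + 16x − 6.
Step 3: lead(6x³ − 15x² + 16x − 6) ÷ lead(D) = 6x³ ÷ 2x = 3x². Subtract (3x²)·D = 6x³ − 3x². Remainder: −12x² + 16x − 6.
Step 4: lead(−12x² + 16x − 6) ÷ lead(D) = −12x² ÷ 2x = −6x. Subtract (−6x)·D = −12x² + 6x. Remainder: 10x − 6.
Step 5: lead(10x − 6) ÷ lead(D) = 10x ÷ 2x = 5. Subtract (5)·D = 10x − 5. Remainder: −1.

Q(x) = 7x⁴ + 6x³ + 3x² − 6x + 5; R(x) = −1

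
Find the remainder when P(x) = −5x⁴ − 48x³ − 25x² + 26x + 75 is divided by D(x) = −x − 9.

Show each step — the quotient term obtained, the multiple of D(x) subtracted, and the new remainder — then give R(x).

Step 1: lead(−5x⁴ − 48x³ − 25x² + 26x + 75) ÷ lead(D) = −5x⁴ ÷ −x = 5x³. Subtract (5x³)·D = −5x⁴ − 45x³. Remainder: −3x³ − 25x² + 26x + 75.
Step 2: lead(−3x³ − 25x² + 26x + 75) ÷ lead(D) = −3x³ ÷ −x = 3x². Subtract (3x²)·D = −3x³ − 27x². Remainder: 2x² + 26x + 75.
Step 3: lead(2x² + 26x + 75) ÷ lead(D) = 2x² ÷ −x = −2x. Subtract (−2x)·D = 2x² + 18x. Remainder: 8x + 75.
Step 4: lead(8x + 75) ÷ lead(D) = 8x ÷ −x = −8. Subtract (−8)·D = 8x + 72. Remainder: 3.

R(x) = 3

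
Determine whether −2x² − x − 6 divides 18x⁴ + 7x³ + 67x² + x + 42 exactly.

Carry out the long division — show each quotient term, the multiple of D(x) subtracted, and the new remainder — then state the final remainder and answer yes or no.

Step 1: lead(18x⁴ + 7x³ + 67x² + x + 42) ÷ lead(D) = 18x⁴ ÷ −2x² = −9x². Subtract (−9x²)·D = 18x⁴ + 9x³ + 54x². Remainder: −2x³ + 13x² + x + 42.
Step 2: lead(−2x³ + 13x² + x + 42) ÷ lead(D) = −2x³ ÷ −2x² = x. Subtract (x)·D = −2x³ − x² − 6x. Remainder: 14x² + 7x + 42.
Step 3: lead(14x² + 7x + 42) ÷ lead(D) = 14x² ÷ −2x² = −7. Subtract (−7)·D = 14x² + 7x + 42. Remainder: 0.

R(x) = 0, so D(x) is a factor of P(x). yes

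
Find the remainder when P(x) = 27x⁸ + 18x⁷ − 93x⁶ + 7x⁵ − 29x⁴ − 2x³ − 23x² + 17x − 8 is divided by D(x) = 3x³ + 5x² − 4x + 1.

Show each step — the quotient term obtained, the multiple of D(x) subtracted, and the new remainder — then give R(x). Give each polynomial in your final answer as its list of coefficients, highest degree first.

Step 1: lead(27x⁸ + 18x⁷ − 93x⁶ + 7x⁵ − 29x⁴ − 2x³ − 23x² + 17x − 8) ÷ lead(D) = 27x⁸ ÷ 3x³ = 9x⁵. Subtract (9x⁵)·D = 27x⁸ + 45x⁷ − 36x⁶ + 9x⁵. Remainder: −27x⁷ − 57x⁶ − 2x⁵ − 29x⁴ − 2x³ − 23x² + 17x − 8.
Step 2: lead(−27x⁷ − 57x⁶ − 2x⁵ − 29x⁴ − 2x³ − 23x² + 17x − 8) ÷ lead(D) = −27x⁷ ÷ 3x³ = −9x⁴. Subtract (−9x⁴)·D = −27x⁷ − 45x⁶ + 36x⁵ − 9x⁴. Remainder: −12x⁶ − 38x⁵ − 20x⁴ − 2x³ − 23x² + 17x − 8.
Step 3: lead(−12x⁶ − 38x⁵ − 20x⁴ − 2x³ − 23x² + 17x − 8) ÷ lead(D) = −12x⁶ ÷ 3x³ = −4x³. Subtract (−4x³)·D = −12x⁶ − 20x⁵ + 16x⁴ − 4x³. Remainder: −18x⁵ − 36x⁴ + 2x³ − 23x² + 17x − 8.
Step 4: lead(−18x⁵ − 36x⁴ + 2x³ − 23x² + 17x − 8) ÷ lead(D) = −18x⁵ ÷ 3x³ = −6x². Subtract (−6x²)·D = −18x⁵ − 30x⁴ + 24x³ − 6x². Remainder: −6x⁴ − 22x³ − 17x² + 17x − 8.
Step 5: lead(−6x⁴ − 22x³ − 17x² + 17x − 8) ÷ lead(D) = −6x⁴ ÷ 3x³ = −2x. Subtract (−2x)·D = −6x⁴ − 10x³ + 8x² − 2x. Remainder: −12x³ − 25x² + 19x − 8.
Step 6: lead(−12x³ − 25x² + 19x − 8) ÷ lead(D) = −12x³ ÷ 3x³ = −4. Subtract (−4)·D = −12x³ − 20x² + 16x − 4. Remainder: −5x² + 3x − 4.

R = [-5, 3, -4]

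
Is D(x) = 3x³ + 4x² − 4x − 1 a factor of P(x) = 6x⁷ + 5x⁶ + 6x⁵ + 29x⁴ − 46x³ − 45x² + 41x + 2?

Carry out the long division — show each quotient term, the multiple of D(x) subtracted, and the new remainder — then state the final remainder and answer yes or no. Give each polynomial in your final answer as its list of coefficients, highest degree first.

R = [1, 6, -7], so D(x) is not a factor of P(x). no

Step 1: lead(6x⁷ + 5x⁶ + 6x⁵ + 29x⁴ − 46x³ − 45x² + 41x + 2) ÷ lead(D) = 6x⁷ ÷ 3x³ = 2x⁴. Subtract (2x⁴)·D = 6x⁷ + 8x⁶ − 8x⁵ − 2x⁴. Remainder: −3x⁶ + 14x⁵ + 31x⁴ − 46x³ − 45x² + 41x + 2.
Step 2: lead(−3x⁶ + 14x⁵ + 31x⁴ − 46x³ − 45x² + 41x + 2) ÷ lead(D) = −3x⁶ ÷ 3x³ = −x³. Subtract (−x³)·D = −3x⁶ − 4x⁵ + 4x⁴ + x³. Remainder: 18x⁵ + 27x⁴ − 47x³ − 45x² + 41x + 2.
Step 3: lead(18x⁵ + 27x⁴ − 47x³ − 45x² + 41x + 2) ÷ lead(D) = 18x⁵ ÷ 3x³ = 6x². Subtract (6x²)·D = 18x⁵ + 24x⁴ − 24x³ − 6x². Remainder: 3x⁴ − 23x³ − 39x² + 41x + 2.
Step 4: lead(3x⁴ − 23x³ − 39x² + 41x + 2) ÷ lead(D) = 3x⁴ ÷ 3x³ = x. Subtract (x)·D = 3x⁴ + 4x³ − 4x² − x. Remainder: −27x³ − 35x² + 42x + 2.
Step 5: lead(−27x³ − 35x² + 42x + 2) ÷ lead(D) = −27x³ ÷ 3x³ = −9. Subtract (−9)·D = −27x³ − 36x² + 36x + 9. Remainder: x² + 6x − 7.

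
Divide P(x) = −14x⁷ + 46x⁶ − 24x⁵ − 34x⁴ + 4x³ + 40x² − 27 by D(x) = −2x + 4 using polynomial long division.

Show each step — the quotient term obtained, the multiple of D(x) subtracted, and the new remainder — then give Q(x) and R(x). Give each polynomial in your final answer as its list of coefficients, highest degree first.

Step 1: lead(−14x⁷ + 46x⁶ − 24x⁵ − 34x⁴ + 4x³ + 40x² − 27) ÷ lead(D) = −14x⁷ ÷ −2x = 7x⁶. Subtract (7x⁶)·D = −14x⁷ + 28x⁶. Remainder: 18x⁶ − 24x⁵ − 34x⁴ + 4x³ + 40x² − 27.
Step 2: lead(18x⁶ − 24x⁵ − 34x⁴ + 4x³ + 40x² − 27) ÷ lead(D) = 18x⁶ ÷ −2x = −9x⁵. Subtract (−9x⁵)·D = 18x⁶ − 36x⁵. Remainder: 12x⁵ − 34x⁴ + 4x³ + 40x² − 27.
Step 3: lead(12x⁵ − 34x⁴ + 4x³ + 40x² − 27) ÷ lead(D) = 12x⁵ ÷ −2x = −6x⁴. Subtract (−6x⁴)·D = 12x⁵ − 24x⁴. Remainder: −10x⁴ + 4x³ + 40x² − 27.
Step 4: lead(−10x⁴ + 4x³ + 40x² − 27) ÷ lead(D) = −10x⁴ ÷ −2x = 5x³. Subtract (5x³)·D = −10x⁴ + 20x³. Remainder: −16x³ + 40x² − 27.
Step 5: lead(−16x³ + 40x² − 27) ÷ lead(D) = −16x³ ÷ −2x = 8x². Subtract (8x²)·D = −16x³ + 32x². Remainder: 8x² − 27.
Step 6: lead(8x² − 27) ÷ lead(D) = 8x² ÷ −2x = −4x. Subtract (−4x)·D = 8x² − 16x. Remainder: 16x − 27.
Step 7: lead(16x − 27) ÷ lead(D) = 16x ÷ −2x = −8. Subtract (−8)·D = 16x − 32. Remainder: 5.

Q = [7, -9, -6, 5, 8, -4, -8]; R = [5]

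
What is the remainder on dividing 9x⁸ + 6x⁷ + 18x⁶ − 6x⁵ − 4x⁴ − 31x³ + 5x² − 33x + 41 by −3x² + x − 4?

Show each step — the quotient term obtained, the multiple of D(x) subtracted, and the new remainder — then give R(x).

R(x) = 5

Step 1: lead(9x⁸ + 6x⁷ + 18x⁶ − 6x⁵ − 4x⁴ − 31x³ + 5x² − 33x + 41) ÷ lead(D) = 9x⁸ ÷ −3x² = −3x⁶. Subtract (−3x⁶)·D = 9x⁸ − 3x⁷ + 12x⁶. Remainder: 9x⁷ + 6x⁶ − 6x⁵ − 4x⁴ − 31x³ + 5x² − 33x + 41.
Step 2: lead(9x⁷ + 6x⁶ − 6x⁵ − 4x⁴ − 31x³ + 5x² − 33x + 41) ÷ lead(D) = 9x⁷ ÷ −3x² = −3x⁵. Subtract (−3x⁵)·D = 9x⁷ − 3x⁶ + 12x⁵. Remainder: 9x⁶ − 18x⁵ − 4x⁴ − 31x³ + 5x² − 33x + 41.
Step 3: lead(9x⁶ − 18x⁵ − 4x⁴ − 31x³ + 5x² − 33x + 41) ÷ lead(D) = 9x⁶ ÷ −3x² = −3x⁴. Subtract (−3x⁴)·D = 9x⁶ − 3x⁵ + 12x⁴. Remainder: −15x⁵ − 16x⁴ − 31x³ + 5x² − 33x + 41.
Step 4: lead(−15x⁵ − 16x⁴ − 31x³ + 5x² − 33x + 41) ÷ lead(D) = −15x⁵ ÷ −3x² = 5x³. Subtract (5x³)·D = −15x⁵ + 5x⁴ − 20x³. Remainder: −21x⁴ − 11x³ + 5x² − 33x + 41.
Step 5: lead(−21x⁴ − 11x³ + 5x² − 33x + 41) ÷ lead(D) = −21x⁴ ÷ −3x² = 7x². Subtract (7x²)·D = −21x⁴ + 7x³ − 28x². Remainder: −18x³ + 33x² − 33x + 41.
Step 6: lead(−18x³ + 33x² − 33x + 41) ÷ lead(D) = −18x³ ÷ −3x² = 6x. Subtract (6x)·D = −18x³ + 6x² − 24x. Remainder: 27x² − 9x + 41.
Step 7: lead(27x² − 9x + 41) ÷ lead(D) = 27x² ÷ −3x² = −9. Subtract (−9)·D = 27x² − 9x + 36. Remainder: 5.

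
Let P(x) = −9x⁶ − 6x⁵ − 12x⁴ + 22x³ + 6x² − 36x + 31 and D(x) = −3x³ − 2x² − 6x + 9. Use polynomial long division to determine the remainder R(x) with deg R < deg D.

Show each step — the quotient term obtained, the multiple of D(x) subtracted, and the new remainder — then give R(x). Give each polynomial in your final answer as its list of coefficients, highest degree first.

Step 1: lead(−9x⁶ − 6x⁵ − 12x⁴ + 22x³ + 6x² − 36x + 31) ÷ lead(D) = −9x⁶ ÷ −3x³ = 3x³. Subtract (3x³)·D = −9x⁶ − 6x⁵ − 18x⁴ + 27x³. Remainder: 6x⁴ − 5x³ + 6x² − 36x + 31.
Step 2: lead(6x⁴ − 5x³ + 6x² − 36x + 31) ÷ lead(D) = 6x⁴ ÷ −3x³ = −2x. Subtract (−2x)·D = 6x⁴ + 4x³ + 12x² − 18x. Remainder: −9x³ − 6x² − 18x + 31.
Step 3: lead(−9x³ − 6x² − 18x + 31) ÷ lead(D) = −9x³ ÷ −3x³ = 3. Subtract (3)·D = −9x³ − 6x² − 18x + 27. Remainder: 4.

R = [4]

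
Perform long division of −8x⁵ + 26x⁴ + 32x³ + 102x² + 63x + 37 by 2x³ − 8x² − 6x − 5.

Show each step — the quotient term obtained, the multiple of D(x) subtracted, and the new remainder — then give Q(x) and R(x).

Step 1: lead(−8x⁵ + 26x⁴ + 32x³ + 102x² + 63x + 37) ÷ lead(D) = −8x⁵ ÷ 2x³ = −4x². Subtract (−4x²)·D = −8x⁵ + 32x⁴ + 24x³ + 20x². Remainder: −6x⁴ + 8x³ + 82x² + 63x + 37.
Step 2: lead(−6x⁴ + 8x³ + 82x² + 63x + 37) ÷ lead(D) = −6x⁴ ÷ 2x³ = −3x. Subtract (−3x)·D = −6x⁴ + 24x³ + 18x² + 15x. Remainder: −16x³ + 64x² + 48x + 37.
Step 3: lead(−16x³ + 64x² + 48x + 37) ÷ lead(D) = −16x³ ÷ 2x³ = −8. Subtract (−8)·D = −16x³ + 64x² + 48x + 40. Remainder: −3.

Q(x) = −4x² − 3x − 8; R(x) = −3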